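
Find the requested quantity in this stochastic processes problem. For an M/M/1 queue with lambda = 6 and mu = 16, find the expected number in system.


rho = 6/16 = 0.3750
L = rho/(1-rho)
= 0.3750/0.6250
= 0.6000

0.6000


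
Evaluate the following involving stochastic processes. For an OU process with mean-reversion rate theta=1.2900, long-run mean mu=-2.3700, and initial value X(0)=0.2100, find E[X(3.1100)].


E[X(t)] = mu + (X(0) - mu)*exp(-theta*t)
= -2.3700 + (0.2100 - -2.3700)*exp(-1.2900*3.1100)
= -2.3700 + 2.5800 * 0.0181
= -2.3233

-2.3233


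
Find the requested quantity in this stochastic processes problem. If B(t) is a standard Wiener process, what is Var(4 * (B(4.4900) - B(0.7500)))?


Var(alpha*(B(t)-B(s))) = alpha^2 * (t-s)
= 4^2 * (4.4900 - 0.7500)
= 16 * 3.7400
= 59.8400

59.8400


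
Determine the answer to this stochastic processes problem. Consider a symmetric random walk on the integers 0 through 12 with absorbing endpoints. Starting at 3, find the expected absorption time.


For symmetric RW on 0,...,N with absorbing barriers, E(i) = i*(N-i)
E(3) = 3 * 9 = 27

27


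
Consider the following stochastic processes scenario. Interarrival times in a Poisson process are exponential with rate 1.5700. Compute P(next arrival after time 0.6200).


P(X > t) = exp(-lambda * t)
= exp(-1.5700 * 0.6200)
= exp(-0.9734) = 0.3778

0.3778


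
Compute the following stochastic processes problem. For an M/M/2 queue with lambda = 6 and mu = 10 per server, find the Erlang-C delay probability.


a = lambda/mu = 0.6000
rho = a/c = 0.3000
Erlang-C formula applied:
C(c,a) = 0.1385

0.1385


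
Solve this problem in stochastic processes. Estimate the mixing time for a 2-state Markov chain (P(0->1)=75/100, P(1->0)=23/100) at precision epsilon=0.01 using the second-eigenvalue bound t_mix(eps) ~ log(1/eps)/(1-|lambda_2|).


lambda_2 = |1 - p01 - p10| = |1 - 0.7500 - 0.2300| = 0.0200
t_mix ~ log(1/eps)/(1 - |lambda_2|)
= log(100)/(1 - 0.0200) = 4.6052/0.9800
= 4.6992

4.6992


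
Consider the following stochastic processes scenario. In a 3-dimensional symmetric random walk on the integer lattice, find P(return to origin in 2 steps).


P(return in 2 steps) = P(reverse first step) = 1/(2d)
= 1/6
= 0.1667

0.1667


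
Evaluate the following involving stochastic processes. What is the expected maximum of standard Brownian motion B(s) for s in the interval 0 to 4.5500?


E(max B(s)) = sqrt(2t/pi)
= sqrt(2*4.5500/pi)
= sqrt(2.8966)
= 1.7019

1.7019


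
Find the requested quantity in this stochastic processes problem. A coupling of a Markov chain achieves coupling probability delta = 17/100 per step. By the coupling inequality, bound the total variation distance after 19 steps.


TV distance bound <= (1-delta)^n
= (1 - 0.1700)^19
= 0.8300^19
= 0.0290

0.0290


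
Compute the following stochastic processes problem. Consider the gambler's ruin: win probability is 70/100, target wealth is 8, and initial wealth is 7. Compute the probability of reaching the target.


Gambler's ruin formula:
r = q/p = 0.3000/0.7000 = 0.4286
P(win) = (1 - r^i)/(1 - r^N)
= (1 - 0.4286^7)/(1 - 0.4286^8)
= 0.9985

0.9985


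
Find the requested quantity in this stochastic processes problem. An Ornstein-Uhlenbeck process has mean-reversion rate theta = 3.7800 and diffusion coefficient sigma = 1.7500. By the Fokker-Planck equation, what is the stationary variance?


Stationary variance = sigma^2 / (2*theta)
= 1.7500^2 / (2*3.7800)
= 3.0625 / 7.5600
= 0.4051

0.4051


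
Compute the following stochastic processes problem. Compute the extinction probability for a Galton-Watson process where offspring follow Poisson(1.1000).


Since mu = 1.1000 > 1, extinction prob q < 1.
Solve s = exp(mu*(s-1)) iteratively.
q = 0.8239

0.8239


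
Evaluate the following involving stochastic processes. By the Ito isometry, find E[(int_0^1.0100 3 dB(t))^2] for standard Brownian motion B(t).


By Ito isometry: E[(int f dB)^2] = int f^2 dt
= 3^2 * 1.0100
= 9 * 1.0100 = 9.0900

9.0900


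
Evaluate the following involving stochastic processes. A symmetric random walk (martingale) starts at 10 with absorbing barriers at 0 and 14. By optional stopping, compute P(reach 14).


By optional stopping theorem: E(M at tau) = M(0) = 10
P(hit 14)*14 + P(hit 0)*0 = 10
P(hit 14) = (10 - 0)/(14 - 0) = 5/7 = 0.7143

0.7143


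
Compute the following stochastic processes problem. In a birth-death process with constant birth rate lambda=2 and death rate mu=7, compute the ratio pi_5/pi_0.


For birth-death process, pi_n/pi_0 = (lambda/mu)^n
= (2/7)^5
= 0.0019

0.0019


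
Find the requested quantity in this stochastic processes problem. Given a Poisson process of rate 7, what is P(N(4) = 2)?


P(N(t)=k) = (lambda*t)^k * exp(-lambda*t) / k!
lambda*t = 28
= 28^2 * exp(-28) / 2!
= 784 * 6.9144e-13 / 2
= 2.7104e-10

2.7104e-10


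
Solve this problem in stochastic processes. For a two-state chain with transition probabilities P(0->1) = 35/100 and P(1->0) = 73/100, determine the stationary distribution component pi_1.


Stationary distribution: pi_0 = p10/(p01+p10), pi_1 = p01/(p01+p10)
p01 = 0.3500, p10 = 0.7300
pi_1 = 0.3241

0.3241


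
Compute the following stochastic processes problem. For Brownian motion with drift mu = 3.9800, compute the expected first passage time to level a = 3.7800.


Expected first passage time = a/mu
= 3.7800/3.9800
= 0.9497

0.9497


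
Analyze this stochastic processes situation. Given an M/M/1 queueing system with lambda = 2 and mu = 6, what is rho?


rho = lambda/mu
= 2/6
= 0.3333

0.3333


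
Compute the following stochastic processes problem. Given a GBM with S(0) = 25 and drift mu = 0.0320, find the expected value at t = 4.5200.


E[S(t)] = S(0) * exp(mu * t)
= 25 * exp(0.0320 * 4.5200)
= 25 * 1.1556
= 28.8906

28.8906


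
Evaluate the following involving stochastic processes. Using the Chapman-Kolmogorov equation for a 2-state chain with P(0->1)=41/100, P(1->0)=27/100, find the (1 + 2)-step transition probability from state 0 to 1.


P^3 = P^1 * P^2
Computing via matrix multiplication of the transition matrix.
Entry (0,1) of P^3 = 0.5832

0.5832


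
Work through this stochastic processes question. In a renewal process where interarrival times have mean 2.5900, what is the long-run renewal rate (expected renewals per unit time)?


Long-run renewal rate = 1/E(X)
= 1/2.5900
= 0.3861

0.3861


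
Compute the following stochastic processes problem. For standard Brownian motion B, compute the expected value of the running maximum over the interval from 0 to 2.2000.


E(max B(s)) = sqrt(2t/pi)
= sqrt(2*2.2000/pi)
= sqrt(1.4006)
= 1.1835

1.1835


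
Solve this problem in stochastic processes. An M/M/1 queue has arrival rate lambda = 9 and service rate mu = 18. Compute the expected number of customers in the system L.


rho = 9/18 = 0.5000
L = rho/(1-rho)
= 0.5000/0.5000
= 1.0000

1.0000


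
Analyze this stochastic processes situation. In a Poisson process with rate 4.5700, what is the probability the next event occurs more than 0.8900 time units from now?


P(X > t) = exp(-lambda * t)
= exp(-4.5700 * 0.8900)
= exp(-4.0673) = 0.0171

0.0171


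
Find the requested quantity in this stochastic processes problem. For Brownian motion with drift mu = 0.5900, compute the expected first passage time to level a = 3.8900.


Expected first passage time = a/mu
= 3.8900/0.5900
= 6.5932

6.5932


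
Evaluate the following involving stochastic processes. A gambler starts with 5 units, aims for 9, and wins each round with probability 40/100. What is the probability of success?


Gambler's ruin formula:
r = q/p = 0.6000/0.4000 = 1.5000
P(win) = (1 - r^i)/(1 - r^N)
= (1 - 1.5000^5)/(1 - 1.5000^9)
= 0.1761

0.1761


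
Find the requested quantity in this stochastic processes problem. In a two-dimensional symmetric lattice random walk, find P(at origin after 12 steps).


P = C(12,6)^2 / 4^12
= 924^2 / 16777216
= 853776 / 16777216
= 0.0509

0.0509


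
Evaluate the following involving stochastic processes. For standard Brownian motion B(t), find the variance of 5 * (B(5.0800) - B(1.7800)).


Var(alpha*(B(t)-B(s))) = alpha^2 * (t-s)
= 5^2 * (5.0800 - 1.7800)
= 25 * 3.3000
= 82.5000

82.5000


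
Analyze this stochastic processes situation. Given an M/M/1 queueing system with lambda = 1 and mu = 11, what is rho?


rho = lambda/mu
= 1/11
= 0.0909

0.0909


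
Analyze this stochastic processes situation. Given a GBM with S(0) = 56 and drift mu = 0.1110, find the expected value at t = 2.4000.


E[S(t)] = S(0) * exp(mu * t)
= 56 * exp(0.1110 * 2.4000)
= 56 * 1.3053
= 73.0944

73.0944


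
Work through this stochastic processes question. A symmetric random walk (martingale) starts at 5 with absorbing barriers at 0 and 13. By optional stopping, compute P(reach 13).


By optional stopping theorem: E(M at tau) = M(0) = 5
P(hit 13)*13 + P(hit 0)*0 = 5
P(hit 13) = (5 - 0)/(13 - 0) = 5/13 = 0.3846

0.3846


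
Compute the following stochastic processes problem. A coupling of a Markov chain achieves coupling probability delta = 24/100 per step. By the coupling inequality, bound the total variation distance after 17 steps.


TV distance bound <= (1-delta)^n
= (1 - 0.2400)^17
= 0.7600^17
= 0.0094

0.0094


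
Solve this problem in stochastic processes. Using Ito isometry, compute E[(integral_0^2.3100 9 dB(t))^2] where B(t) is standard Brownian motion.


By Ito isometry: E[(int f dB)^2] = int f^2 dt
= 9^2 * 2.3100
= 81 * 2.3100 = 187.1100

187.1100


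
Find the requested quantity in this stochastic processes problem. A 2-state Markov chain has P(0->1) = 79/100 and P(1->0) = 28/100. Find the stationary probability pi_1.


Stationary distribution: pi_0 = p10/(p01+p10), pi_1 = p01/(p01+p10)
p01 = 0.7900, p10 = 0.2800
pi_1 = 0.7383

0.7383


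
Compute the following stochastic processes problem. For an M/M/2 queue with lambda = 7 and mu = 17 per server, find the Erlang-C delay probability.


a = lambda/mu = 0.4118
rho = a/c = 0.2059
Erlang-C formula applied:
C(c,a) = 0.0703

0.0703


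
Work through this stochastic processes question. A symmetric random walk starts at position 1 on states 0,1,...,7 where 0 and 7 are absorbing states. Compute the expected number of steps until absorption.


For symmetric RW on 0,...,N with absorbing barriers, E(i) = i*(N-i)
E(1) = 1 * 6 = 6

6


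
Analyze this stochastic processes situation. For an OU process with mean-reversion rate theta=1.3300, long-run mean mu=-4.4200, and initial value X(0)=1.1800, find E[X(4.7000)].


E[X(t)] = mu + (X(0) - mu)*exp(-theta*t)
= -4.4200 + (1.1800 - -4.4200)*exp(-1.3300*4.7000)
= -4.4200 + 5.6000 * 0.0019
= -4.4092

-4.4092


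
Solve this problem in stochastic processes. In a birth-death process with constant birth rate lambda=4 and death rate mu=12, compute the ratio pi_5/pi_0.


For birth-death process, pi_n/pi_0 = (lambda/mu)^n
= (4/12)^5
= 0.0041

0.0041


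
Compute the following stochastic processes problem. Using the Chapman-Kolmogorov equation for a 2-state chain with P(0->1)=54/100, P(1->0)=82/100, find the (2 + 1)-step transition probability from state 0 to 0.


P^3 = P^2 * P^1
Computing via matrix multiplication of the transition matrix.
Entry (0,0) of P^3 = 0.5844

0.5844


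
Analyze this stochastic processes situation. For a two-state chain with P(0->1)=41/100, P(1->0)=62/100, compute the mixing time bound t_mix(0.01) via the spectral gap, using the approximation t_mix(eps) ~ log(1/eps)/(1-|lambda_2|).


lambda_2 = |1 - p01 - p10| = |1 - 0.4100 - 0.6200| = 0.0300
t_mix ~ log(1/eps)/(1 - |lambda_2|)
= log(100)/(1 - 0.0300) = 4.6052/0.9700
= 4.7476

4.7476


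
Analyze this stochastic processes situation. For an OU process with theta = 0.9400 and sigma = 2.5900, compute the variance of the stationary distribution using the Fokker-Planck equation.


Stationary variance = sigma^2 / (2*theta)
= 2.5900^2 / (2*0.9400)
= 6.7081 / 1.8800
= 3.5681

3.5681


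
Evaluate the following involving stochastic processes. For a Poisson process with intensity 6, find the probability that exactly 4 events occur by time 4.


P(N(t)=k) = (lambda*t)^k * exp(-lambda*t) / k!
lambda*t = 24
= 24^4 * exp(-24) / 4!
= 331776 * 3.7751e-11 / 24
= 5.2187e-07

5.2187e-07


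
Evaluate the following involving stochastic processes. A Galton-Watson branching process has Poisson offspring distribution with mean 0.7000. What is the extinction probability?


Since mu = 0.7000 <= 1, extinction probability = 1.

1.0000


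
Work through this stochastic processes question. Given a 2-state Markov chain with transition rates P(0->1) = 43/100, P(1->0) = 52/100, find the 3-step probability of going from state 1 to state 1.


Computing P^3 by matrix multiplication.
P = [[0.5700, 0.4300], [0.5200, 0.4800]]
After raising P to the power 3:
P^3(1,1) = 0.4527

0.4527


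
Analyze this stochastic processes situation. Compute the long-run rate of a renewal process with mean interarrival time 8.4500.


Long-run renewal rate = 1/E(X)
= 1/8.4500
= 0.1183

0.1183


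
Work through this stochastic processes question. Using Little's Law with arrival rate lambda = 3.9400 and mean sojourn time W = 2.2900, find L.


Little's Law: L = lambda * W
= 3.9400 * 2.2900
= 9.0226

9.0226


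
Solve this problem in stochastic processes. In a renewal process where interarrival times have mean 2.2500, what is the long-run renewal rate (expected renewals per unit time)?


Long-run renewal rate = 1/E(X)
= 1/2.2500
= 0.4444

0.4444


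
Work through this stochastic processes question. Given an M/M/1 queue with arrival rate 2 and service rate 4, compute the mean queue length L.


rho = 2/4 = 0.5000
L = rho/(1-rho)
= 0.5000/0.5000
= 1.0000

1.0000


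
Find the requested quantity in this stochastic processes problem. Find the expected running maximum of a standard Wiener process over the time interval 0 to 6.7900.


E(max B(s)) = sqrt(2t/pi)
= sqrt(2*6.7900/pi)
= sqrt(4.3226)
= 2.0791

2.0791


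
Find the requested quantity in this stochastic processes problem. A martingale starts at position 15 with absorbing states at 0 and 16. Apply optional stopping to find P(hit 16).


By optional stopping theorem: E(M at tau) = M(0) = 15
P(hit 16)*16 + P(hit 0)*0 = 15
P(hit 16) = (15 - 0)/(16 - 0) = 15/16 = 0.9375

0.9375


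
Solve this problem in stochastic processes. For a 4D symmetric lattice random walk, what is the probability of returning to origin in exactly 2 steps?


P(return in 2 steps) = P(reverse first step) = 1/(2d)
= 1/8
= 0.1250

0.1250


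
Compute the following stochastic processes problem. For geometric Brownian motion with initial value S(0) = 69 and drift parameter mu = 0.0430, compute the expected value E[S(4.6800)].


E[S(t)] = S(0) * exp(mu * t)
= 69 * exp(0.0430 * 4.6800)
= 69 * 1.2229
= 84.3814

84.3814


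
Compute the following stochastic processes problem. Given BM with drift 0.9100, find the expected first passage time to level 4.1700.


Expected first passage time = a/mu
= 4.1700/0.9100
= 4.5824

4.5824


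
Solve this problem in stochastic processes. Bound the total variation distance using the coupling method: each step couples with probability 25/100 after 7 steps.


TV distance bound <= (1-delta)^n
= (1 - 0.2500)^7
= 0.7500^7
= 0.1335

0.1335


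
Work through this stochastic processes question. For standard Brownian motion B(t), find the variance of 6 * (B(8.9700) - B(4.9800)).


Var(alpha*(B(t)-B(s))) = alpha^2 * (t-s)
= 6^2 * (8.9700 - 4.9800)
= 36 * 3.9900
= 143.6400

143.6400


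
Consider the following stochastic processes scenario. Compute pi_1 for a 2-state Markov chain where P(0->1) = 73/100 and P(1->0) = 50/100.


Stationary distribution: pi_0 = p10/(p01+p10), pi_1 = p01/(p01+p10)
p01 = 0.7300, p10 = 0.5000
pi_1 = 0.5935

0.5935


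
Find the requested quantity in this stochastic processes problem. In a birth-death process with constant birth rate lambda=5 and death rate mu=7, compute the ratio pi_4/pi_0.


For birth-death process, pi_n/pi_0 = (lambda/mu)^n
= (5/7)^4
= 0.2603

0.2603


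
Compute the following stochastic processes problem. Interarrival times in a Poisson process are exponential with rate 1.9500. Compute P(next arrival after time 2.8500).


P(X > t) = exp(-lambda * t)
= exp(-1.9500 * 2.8500)
= exp(-5.5575) = 0.0039

0.0039


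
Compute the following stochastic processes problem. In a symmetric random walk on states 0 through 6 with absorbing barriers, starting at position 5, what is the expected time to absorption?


For symmetric RW on 0,...,N with absorbing barriers, E(i) = i*(N-i)
E(5) = 5 * 1 = 5

5


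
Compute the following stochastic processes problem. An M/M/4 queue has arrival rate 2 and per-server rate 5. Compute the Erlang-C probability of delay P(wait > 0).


a = lambda/mu = 0.4000
rho = a/c = 0.1000
Erlang-C formula applied:
C(c,a) = 7.9444e-04

7.9444e-04


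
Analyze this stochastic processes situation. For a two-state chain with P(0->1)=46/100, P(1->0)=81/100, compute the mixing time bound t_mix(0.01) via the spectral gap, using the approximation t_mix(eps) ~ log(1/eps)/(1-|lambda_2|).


lambda_2 = |1 - p01 - p10| = |1 - 0.4600 - 0.8100| = 0.2700
t_mix ~ log(1/eps)/(1 - |lambda_2|)
= log(100)/(1 - 0.2700) = 4.6052/0.7300
= 6.3085

6.3085


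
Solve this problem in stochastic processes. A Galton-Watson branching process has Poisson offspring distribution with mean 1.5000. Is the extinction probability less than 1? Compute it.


Since mu = 1.5000 > 1, extinction prob q < 1.
Solve s = exp(mu*(s-1)) iteratively.
q = 0.4172

0.4172


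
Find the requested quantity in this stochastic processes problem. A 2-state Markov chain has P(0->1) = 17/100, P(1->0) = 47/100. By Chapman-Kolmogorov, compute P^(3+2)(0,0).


P^5 = P^3 * P^2
Computing via matrix multiplication of the transition matrix.
Entry (0,0) of P^5 = 0.7360

0.7360


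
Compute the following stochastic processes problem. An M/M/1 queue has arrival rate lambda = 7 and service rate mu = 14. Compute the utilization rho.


rho = lambda/mu
= 7/14
= 0.5000

0.5000


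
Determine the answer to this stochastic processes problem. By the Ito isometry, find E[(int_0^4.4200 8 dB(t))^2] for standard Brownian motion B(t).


By Ito isometry: E[(int f dB)^2] = int f^2 dt
= 8^2 * 4.4200
= 64 * 4.4200 = 282.8800

282.8800


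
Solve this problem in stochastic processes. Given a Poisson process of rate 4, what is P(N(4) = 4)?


P(N(t)=k) = (lambda*t)^k * exp(-lambda*t) / k!
lambda*t = 16
= 16^4 * exp(-16) / 4!
= 65536 * 1.1254e-07 / 24
= 3.0730e-04

3.0730e-04


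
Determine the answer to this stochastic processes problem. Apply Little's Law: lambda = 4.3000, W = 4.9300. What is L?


Little's Law: L = lambda * W
= 4.3000 * 4.9300
= 21.1990

21.1990


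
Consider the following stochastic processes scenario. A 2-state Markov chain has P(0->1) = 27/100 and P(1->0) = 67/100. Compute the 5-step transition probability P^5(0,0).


Computing P^5 by matrix multiplication.
P = [[0.7300, 0.2700], [0.6700, 0.3300]]
After raising P to the power 5:
P^5(0,0) = 0.7128

0.7128


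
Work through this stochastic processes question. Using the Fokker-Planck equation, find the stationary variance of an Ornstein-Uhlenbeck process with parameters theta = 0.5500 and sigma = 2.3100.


Stationary variance = sigma^2 / (2*theta)
= 2.3100^2 / (2*0.5500)
= 5.3361 / 1.1000
= 4.8510

4.8510


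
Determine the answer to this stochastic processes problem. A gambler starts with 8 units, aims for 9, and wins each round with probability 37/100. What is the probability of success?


Gambler's ruin formula:
r = q/p = 0.6300/0.3700 = 1.7027
P(win) = (1 - r^i)/(1 - r^N)
= (1 - 1.7027^8)/(1 - 1.7027^9)
= 0.5838

0.5838


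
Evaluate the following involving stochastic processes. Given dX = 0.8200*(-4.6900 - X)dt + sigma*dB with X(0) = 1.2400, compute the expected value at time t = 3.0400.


E[X(t)] = mu + (X(0) - mu)*exp(-theta*t)
= -4.6900 + (1.2400 - -4.6900)*exp(-0.8200*3.0400)
= -4.6900 + 5.9300 * 0.0827
= -4.1997

-4.1997


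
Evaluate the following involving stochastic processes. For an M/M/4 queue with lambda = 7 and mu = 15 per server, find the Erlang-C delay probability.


a = lambda/mu = 0.4667
rho = a/c = 0.1167
Erlang-C formula applied:
C(c,a) = 0.0014

0.0014


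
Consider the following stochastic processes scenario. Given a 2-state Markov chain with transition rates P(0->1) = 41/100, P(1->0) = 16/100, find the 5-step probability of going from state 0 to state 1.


Computing P^5 by matrix multiplication.
P = [[0.5900, 0.4100], [0.1600, 0.8400]]
After raising P to the power 5:
P^5(0,1) = 0.7087

0.7087


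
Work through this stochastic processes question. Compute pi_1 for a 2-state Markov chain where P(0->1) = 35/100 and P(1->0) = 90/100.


Stationary distribution: pi_0 = p10/(p01+p10), pi_1 = p01/(p01+p10)
p01 = 0.3500, p10 = 0.9000
pi_1 = 0.2800

0.2800


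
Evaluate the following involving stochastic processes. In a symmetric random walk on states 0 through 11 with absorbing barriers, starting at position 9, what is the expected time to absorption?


For symmetric RW on 0,...,N with absorbing barriers, E(i) = i*(N-i)
E(9) = 9 * 2 = 18

18


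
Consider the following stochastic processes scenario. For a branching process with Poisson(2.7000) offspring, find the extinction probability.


Since mu = 2.7000 > 1, extinction prob q < 1.
Solve s = exp(mu*(s-1)) iteratively.
q = 0.0844

0.0844


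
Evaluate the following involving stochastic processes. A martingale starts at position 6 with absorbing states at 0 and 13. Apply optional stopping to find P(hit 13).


By optional stopping theorem: E(M at tau) = M(0) = 6
P(hit 13)*13 + P(hit 0)*0 = 6
P(hit 13) = (6 - 0)/(13 - 0) = 6/13 = 0.4615

0.4615


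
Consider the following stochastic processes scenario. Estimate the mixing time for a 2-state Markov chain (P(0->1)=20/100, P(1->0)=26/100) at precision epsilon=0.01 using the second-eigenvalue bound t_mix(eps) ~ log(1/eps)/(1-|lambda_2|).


lambda_2 = |1 - p01 - p10| = |1 - 0.2000 - 0.2600| = 0.5400
t_mix ~ log(1/eps)/(1 - |lambda_2|)
= log(100)/(1 - 0.5400) = 4.6052/0.4600
= 10.0112

10.0112


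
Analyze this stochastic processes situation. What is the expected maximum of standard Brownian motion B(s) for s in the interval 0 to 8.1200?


E(max B(s)) = sqrt(2t/pi)
= sqrt(2*8.1200/pi)
= sqrt(5.1694)
= 2.2736

2.2736


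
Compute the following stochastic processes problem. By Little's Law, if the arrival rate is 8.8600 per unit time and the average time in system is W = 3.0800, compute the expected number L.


Little's Law: L = lambda * W
= 8.8600 * 3.0800
= 27.2888

27.2888


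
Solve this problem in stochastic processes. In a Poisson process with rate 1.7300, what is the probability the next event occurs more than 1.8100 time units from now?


P(X > t) = exp(-lambda * t)
= exp(-1.7300 * 1.8100)
= exp(-3.1313) = 0.0437

0.0437


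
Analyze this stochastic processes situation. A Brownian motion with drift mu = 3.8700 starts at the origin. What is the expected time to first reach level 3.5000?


Expected first passage time = a/mu
= 3.5000/3.8700
= 0.9044

0.9044


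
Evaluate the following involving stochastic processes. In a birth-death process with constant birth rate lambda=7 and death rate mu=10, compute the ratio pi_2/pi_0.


For birth-death process, pi_n/pi_0 = (lambda/mu)^n
= (7/10)^2
= 0.4900

0.4900


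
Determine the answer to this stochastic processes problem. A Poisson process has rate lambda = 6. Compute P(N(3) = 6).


P(N(t)=k) = (lambda*t)^k * exp(-lambda*t) / k!
lambda*t = 18
= 18^6 * exp(-18) / 6!
= 34012224 * 1.5230e-08 / 720
= 7.1945e-04

7.1945e-04


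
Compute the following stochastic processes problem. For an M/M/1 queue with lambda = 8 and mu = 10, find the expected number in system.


rho = 8/10 = 0.8000
L = rho/(1-rho)
= 0.8000/0.2000
= 4.0000

4.0000


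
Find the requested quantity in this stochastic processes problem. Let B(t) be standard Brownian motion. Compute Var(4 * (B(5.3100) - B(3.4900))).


Var(alpha*(B(t)-B(s))) = alpha^2 * (t-s)
= 4^2 * (5.3100 - 3.4900)
= 16 * 1.8200
= 29.1200

29.1200


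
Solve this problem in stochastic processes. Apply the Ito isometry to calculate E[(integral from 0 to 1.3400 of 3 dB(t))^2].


By Ito isometry: E[(int f dB)^2] = int f^2 dt
= 3^2 * 1.3400
= 9 * 1.3400 = 12.0600

12.0600


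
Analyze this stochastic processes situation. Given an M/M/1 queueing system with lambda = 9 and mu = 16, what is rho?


rho = lambda/mu
= 9/16
= 0.5625

0.5625


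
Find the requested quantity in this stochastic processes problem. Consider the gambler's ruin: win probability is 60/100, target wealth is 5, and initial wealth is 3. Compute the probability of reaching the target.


Gambler's ruin formula:
r = q/p = 0.4000/0.6000 = 0.6667
P(win) = (1 - r^i)/(1 - r^N)
= (1 - 0.6667^3)/(1 - 0.6667^5)
= 0.8104

0.8104


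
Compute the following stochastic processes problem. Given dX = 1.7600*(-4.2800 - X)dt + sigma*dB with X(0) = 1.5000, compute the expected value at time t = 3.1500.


E[X(t)] = mu + (X(0) - mu)*exp(-theta*t)
= -4.2800 + (1.5000 - -4.2800)*exp(-1.7600*3.1500)
= -4.2800 + 5.7800 * 0.0039
= -4.2574

-4.2574


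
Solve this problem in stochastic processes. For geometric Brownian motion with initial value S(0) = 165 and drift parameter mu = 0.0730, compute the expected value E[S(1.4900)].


E[S(t)] = S(0) * exp(mu * t)
= 165 * exp(0.0730 * 1.4900)
= 165 * 1.1149
= 183.9595

183.9595


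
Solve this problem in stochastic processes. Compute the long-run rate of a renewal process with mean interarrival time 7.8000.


Long-run renewal rate = 1/E(X)
= 1/7.8000
= 0.1282

0.1282


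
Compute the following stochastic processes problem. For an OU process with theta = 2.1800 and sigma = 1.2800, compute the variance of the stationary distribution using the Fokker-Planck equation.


Stationary variance = sigma^2 / (2*theta)
= 1.2800^2 / (2*2.1800)
= 1.6384 / 4.3600
= 0.3758

0.3758


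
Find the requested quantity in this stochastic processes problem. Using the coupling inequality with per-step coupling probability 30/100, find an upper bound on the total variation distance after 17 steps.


TV distance bound <= (1-delta)^n
= (1 - 0.3000)^17
= 0.7000^17
= 0.0023

0.0023


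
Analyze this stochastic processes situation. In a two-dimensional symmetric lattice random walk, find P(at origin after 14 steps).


P = C(14,7)^2 / 4^14
= 3432^2 / 268435456
= 11778624 / 268435456
= 0.0439

0.0439


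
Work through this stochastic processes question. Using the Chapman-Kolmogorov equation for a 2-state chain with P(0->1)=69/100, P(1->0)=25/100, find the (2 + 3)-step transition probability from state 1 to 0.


P^5 = P^2 * P^3
Computing via matrix multiplication of the transition matrix.
Entry (1,0) of P^5 = 0.2660

0.2660


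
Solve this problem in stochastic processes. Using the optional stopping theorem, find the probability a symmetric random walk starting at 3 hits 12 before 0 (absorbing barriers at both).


By optional stopping theorem: E(M at tau) = M(0) = 3
P(hit 12)*12 + P(hit 0)*0 = 3
P(hit 12) = (3 - 0)/(12 - 0) = 1/4 = 0.2500

0.2500


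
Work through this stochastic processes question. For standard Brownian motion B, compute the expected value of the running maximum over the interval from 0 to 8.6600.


E(max B(s)) = sqrt(2t/pi)
= sqrt(2*8.6600/pi)
= sqrt(5.5131)
= 2.3480

2.3480


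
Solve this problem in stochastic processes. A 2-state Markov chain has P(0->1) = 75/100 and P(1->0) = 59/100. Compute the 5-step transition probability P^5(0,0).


Computing P^5 by matrix multiplication.
P = [[0.2500, 0.7500], [0.5900, 0.4100]]
After raising P to the power 5:
P^5(0,0) = 0.4378

0.4378


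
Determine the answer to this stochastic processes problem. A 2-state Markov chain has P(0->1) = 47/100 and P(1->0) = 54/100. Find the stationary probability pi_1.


Stationary distribution: pi_0 = p10/(p01+p10), pi_1 = p01/(p01+p10)
p01 = 0.4700, p10 = 0.5400
pi_1 = 0.4653

0.4653


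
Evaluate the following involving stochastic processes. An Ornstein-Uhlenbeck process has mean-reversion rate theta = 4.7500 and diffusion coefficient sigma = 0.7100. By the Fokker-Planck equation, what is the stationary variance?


Stationary variance = sigma^2 / (2*theta)
= 0.7100^2 / (2*4.7500)
= 0.5041 / 9.5000
= 0.0531

0.0531


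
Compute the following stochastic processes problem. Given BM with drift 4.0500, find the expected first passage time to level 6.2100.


Expected first passage time = a/mu
= 6.2100/4.0500
= 1.5333

1.5333


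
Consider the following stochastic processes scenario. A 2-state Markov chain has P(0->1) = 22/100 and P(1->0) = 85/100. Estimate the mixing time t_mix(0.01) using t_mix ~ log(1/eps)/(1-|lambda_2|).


lambda_2 = |1 - p01 - p10| = |1 - 0.2200 - 0.8500| = 0.0700
t_mix ~ log(1/eps)/(1 - |lambda_2|)
= log(100)/(1 - 0.0700) = 4.6052/0.9300
= 4.9518

4.9518


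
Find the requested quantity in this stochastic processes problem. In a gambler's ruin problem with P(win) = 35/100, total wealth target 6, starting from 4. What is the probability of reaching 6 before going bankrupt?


Gambler's ruin formula:
r = q/p = 0.6500/0.3500 = 1.8571
P(win) = (1 - r^i)/(1 - r^N)
= (1 - 1.8571^4)/(1 - 1.8571^6)
= 0.2722

0.2722


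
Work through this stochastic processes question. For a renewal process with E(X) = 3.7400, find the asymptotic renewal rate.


Long-run renewal rate = 1/E(X)
= 1/3.7400
= 0.2674

0.2674


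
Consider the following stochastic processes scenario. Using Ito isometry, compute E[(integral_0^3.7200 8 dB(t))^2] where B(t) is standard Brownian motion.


By Ito isometry: E[(int f dB)^2] = int f^2 dt
= 8^2 * 3.7200
= 64 * 3.7200 = 238.0800

238.0800


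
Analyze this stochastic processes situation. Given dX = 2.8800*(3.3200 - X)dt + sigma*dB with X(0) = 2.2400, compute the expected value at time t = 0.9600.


E[X(t)] = mu + (X(0) - mu)*exp(-theta*t)
= 3.3200 + (2.2400 - 3.3200)*exp(-2.8800*0.9600)
= 3.3200 + -1.0800 * 0.0630
= 3.2520

3.2520


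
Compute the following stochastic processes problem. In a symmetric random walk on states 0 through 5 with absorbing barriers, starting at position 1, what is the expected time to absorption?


For symmetric RW on 0,...,N with absorbing barriers, E(i) = i*(N-i)
E(1) = 1 * 4 = 4

4


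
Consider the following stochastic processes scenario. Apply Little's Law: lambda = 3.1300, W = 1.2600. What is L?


Little's Law: L = lambda * W
= 3.1300 * 1.2600
= 3.9438

3.9438


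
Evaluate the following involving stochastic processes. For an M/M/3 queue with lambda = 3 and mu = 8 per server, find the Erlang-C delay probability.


a = lambda/mu = 0.3750
rho = a/c = 0.1250
Erlang-C formula applied:
C(c,a) = 0.0069

0.0069


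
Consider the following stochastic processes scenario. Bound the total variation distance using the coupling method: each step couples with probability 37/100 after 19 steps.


TV distance bound <= (1-delta)^n
= (1 - 0.3700)^19
= 0.6300^19
= 1.5398e-04

1.5398e-04


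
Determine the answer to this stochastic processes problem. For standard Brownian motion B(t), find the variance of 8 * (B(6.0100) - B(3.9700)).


Var(alpha*(B(t)-B(s))) = alpha^2 * (t-s)
= 8^2 * (6.0100 - 3.9700)
= 64 * 2.0400
= 130.5600

130.5600


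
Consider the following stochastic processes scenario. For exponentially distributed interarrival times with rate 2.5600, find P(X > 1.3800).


P(X > t) = exp(-lambda * t)
= exp(-2.5600 * 1.3800)
= exp(-3.5328) = 0.0292

0.0292


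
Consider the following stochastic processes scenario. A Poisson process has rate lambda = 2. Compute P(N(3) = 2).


P(N(t)=k) = (lambda*t)^k * exp(-lambda*t) / k!
lambda*t = 6
= 6^2 * exp(-6) / 2!
= 36 * 0.0025 / 2
= 0.0446

0.0446


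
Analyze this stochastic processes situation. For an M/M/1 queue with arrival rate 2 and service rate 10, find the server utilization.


rho = lambda/mu
= 2/10
= 0.2000

0.2000


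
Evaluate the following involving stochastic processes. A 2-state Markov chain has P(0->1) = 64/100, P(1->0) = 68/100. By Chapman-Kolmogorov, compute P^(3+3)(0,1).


P^6 = P^3 * P^3
Computing via matrix multiplication of the transition matrix.
Entry (0,1) of P^6 = 0.4843

0.4843


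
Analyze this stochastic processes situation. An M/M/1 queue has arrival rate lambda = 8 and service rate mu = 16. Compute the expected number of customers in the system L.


rho = 8/16 = 0.5000
L = rho/(1-rho)
= 0.5000/0.5000
= 1.0000

1.0000


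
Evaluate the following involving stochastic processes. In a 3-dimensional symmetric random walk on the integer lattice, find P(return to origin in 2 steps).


P(return in 2 steps) = P(reverse first step) = 1/(2d)
= 1/6
= 0.1667

0.1667


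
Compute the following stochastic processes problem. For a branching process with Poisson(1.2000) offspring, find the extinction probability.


Since mu = 1.2000 > 1, extinction prob q < 1.
Solve s = exp(mu*(s-1)) iteratively.
q = 0.6863

0.6863


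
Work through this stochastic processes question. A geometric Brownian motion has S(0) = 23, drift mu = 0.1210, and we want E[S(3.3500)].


E[S(t)] = S(0) * exp(mu * t)
= 23 * exp(0.1210 * 3.3500)
= 23 * 1.4998
= 34.4960

34.4960


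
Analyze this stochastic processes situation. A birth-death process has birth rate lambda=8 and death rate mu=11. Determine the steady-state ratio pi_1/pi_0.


For birth-death process, pi_n/pi_0 = (lambda/mu)^n
= (8/11)^1
= 0.7273

0.7273


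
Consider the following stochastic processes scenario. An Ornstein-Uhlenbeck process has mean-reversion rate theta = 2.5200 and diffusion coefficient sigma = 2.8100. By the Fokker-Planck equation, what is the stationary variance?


Stationary variance = sigma^2 / (2*theta)
= 2.8100^2 / (2*2.5200)
= 7.8961 / 5.0400
= 1.5667

1.5667


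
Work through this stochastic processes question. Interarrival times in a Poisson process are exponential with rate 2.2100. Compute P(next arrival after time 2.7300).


P(X > t) = exp(-lambda * t)
= exp(-2.2100 * 2.7300)
= exp(-6.0333) = 0.0024

0.0024


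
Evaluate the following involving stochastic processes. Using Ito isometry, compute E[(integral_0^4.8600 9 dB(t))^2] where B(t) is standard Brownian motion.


By Ito isometry: E[(int f dB)^2] = int f^2 dt
= 9^2 * 4.8600
= 81 * 4.8600 = 393.6600

393.6600


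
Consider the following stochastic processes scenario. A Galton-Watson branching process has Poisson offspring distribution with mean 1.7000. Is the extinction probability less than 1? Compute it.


Since mu = 1.7000 > 1, extinction prob q < 1.
Solve s = exp(mu*(s-1)) iteratively.
q = 0.3088

0.3088


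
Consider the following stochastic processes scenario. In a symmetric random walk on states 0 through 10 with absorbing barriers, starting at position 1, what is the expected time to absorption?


For symmetric RW on 0,...,N with absorbing barriers, E(i) = i*(N-i)
E(1) = 1 * 9 = 9

9


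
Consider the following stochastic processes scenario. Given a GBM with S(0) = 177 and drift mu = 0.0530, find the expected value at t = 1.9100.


E[S(t)] = S(0) * exp(mu * t)
= 177 * exp(0.0530 * 1.9100)
= 177 * 1.1065
= 195.8560

195.8560


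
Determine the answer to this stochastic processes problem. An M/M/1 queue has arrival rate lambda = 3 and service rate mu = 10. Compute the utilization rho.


rho = lambda/mu
= 3/10
= 0.3000

0.3000


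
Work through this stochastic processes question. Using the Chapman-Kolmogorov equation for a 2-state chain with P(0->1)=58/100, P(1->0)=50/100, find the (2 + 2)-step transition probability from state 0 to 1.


P^4 = P^2 * P^2
Computing via matrix multiplication of the transition matrix.
Entry (0,1) of P^4 = 0.5370

0.5370


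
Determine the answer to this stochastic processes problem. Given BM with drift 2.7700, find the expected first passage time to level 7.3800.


Expected first passage time = a/mu
= 7.3800/2.7700
= 2.6643

2.6643


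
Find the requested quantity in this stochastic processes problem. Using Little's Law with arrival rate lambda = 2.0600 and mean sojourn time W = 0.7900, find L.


Little's Law: L = lambda * W
= 2.0600 * 0.7900
= 1.6274

1.6274


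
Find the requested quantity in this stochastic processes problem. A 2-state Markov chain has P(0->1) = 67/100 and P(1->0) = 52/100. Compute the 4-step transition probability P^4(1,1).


Computing P^4 by matrix multiplication.
P = [[0.3300, 0.6700], [0.5200, 0.4800]]
After raising P to the power 4:
P^4(1,1) = 0.5636

0.5636


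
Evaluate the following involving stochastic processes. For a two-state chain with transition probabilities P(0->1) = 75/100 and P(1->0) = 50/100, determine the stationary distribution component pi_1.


Stationary distribution: pi_0 = p10/(p01+p10), pi_1 = p01/(p01+p10)
p01 = 0.7500, p10 = 0.5000
pi_1 = 0.6000

0.6000


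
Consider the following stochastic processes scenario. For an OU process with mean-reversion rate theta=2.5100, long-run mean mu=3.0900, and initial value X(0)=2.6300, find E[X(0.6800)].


E[X(t)] = mu + (X(0) - mu)*exp(-theta*t)
= 3.0900 + (2.6300 - 3.0900)*exp(-2.5100*0.6800)
= 3.0900 + -0.4600 * 0.1814
= 3.0065

3.0065


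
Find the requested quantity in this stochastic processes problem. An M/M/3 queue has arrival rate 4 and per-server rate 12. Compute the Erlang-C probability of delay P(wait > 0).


a = lambda/mu = 0.3333
rho = a/c = 0.1111
Erlang-C formula applied:
C(c,a) = 0.0050

0.0050


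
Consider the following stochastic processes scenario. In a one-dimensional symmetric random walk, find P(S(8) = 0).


P(S(8) = 0) = C(8,4) / 4^4
= 70 / 256
= 0.2734

0.2734


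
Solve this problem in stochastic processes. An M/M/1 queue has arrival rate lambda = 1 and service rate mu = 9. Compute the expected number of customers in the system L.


rho = 1/9 = 0.1111
L = rho/(1-rho)
= 0.1111/0.8889
= 0.1250

0.1250


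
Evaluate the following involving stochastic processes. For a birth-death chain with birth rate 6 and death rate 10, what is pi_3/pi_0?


For birth-death process, pi_n/pi_0 = (lambda/mu)^n
= (6/10)^3
= 0.2160

0.2160


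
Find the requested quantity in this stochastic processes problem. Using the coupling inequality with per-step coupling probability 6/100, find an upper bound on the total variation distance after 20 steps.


TV distance bound <= (1-delta)^n
= (1 - 0.0600)^20
= 0.9400^20
= 0.2901

0.2901


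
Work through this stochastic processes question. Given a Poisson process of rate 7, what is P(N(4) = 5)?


P(N(t)=k) = (lambda*t)^k * exp(-lambda*t) / k!
lambda*t = 28
= 28^5 * exp(-28) / 5!
= 17210368 * 6.9144e-13 / 120
= 9.9166e-08

9.9166e-08


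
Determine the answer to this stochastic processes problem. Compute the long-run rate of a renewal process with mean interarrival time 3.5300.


Long-run renewal rate = 1/E(X)
= 1/3.5300
= 0.2833

0.2833


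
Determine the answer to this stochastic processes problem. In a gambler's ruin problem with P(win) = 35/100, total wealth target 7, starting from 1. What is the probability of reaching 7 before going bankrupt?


Gambler's ruin formula:
r = q/p = 0.6500/0.3500 = 1.8571
P(win) = (1 - r^i)/(1 - r^N)
= (1 - 1.8571^1)/(1 - 1.8571^7)
= 0.0114

0.0114


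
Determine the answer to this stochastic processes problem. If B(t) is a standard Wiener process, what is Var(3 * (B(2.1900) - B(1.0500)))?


Var(alpha*(B(t)-B(s))) = alpha^2 * (t-s)
= 3^2 * (2.1900 - 1.0500)
= 9 * 1.1400
= 10.2600

10.2600
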